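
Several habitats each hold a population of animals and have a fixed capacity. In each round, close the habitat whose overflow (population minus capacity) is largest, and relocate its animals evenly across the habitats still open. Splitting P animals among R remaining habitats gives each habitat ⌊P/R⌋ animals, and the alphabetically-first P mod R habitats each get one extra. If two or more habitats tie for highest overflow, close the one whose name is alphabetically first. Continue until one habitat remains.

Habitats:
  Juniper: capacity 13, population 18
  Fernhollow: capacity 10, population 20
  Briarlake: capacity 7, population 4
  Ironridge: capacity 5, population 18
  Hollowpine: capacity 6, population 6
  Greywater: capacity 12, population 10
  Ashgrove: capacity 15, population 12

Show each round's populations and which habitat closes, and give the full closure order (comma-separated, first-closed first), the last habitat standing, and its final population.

Closure order: Ironridge, Fernhollow, Juniper, Hollowpine, Ashgrove, Greywater
Last habitat: Briarlake with 88 animals

Round 1: Ashgrove=12 Briarlake=4 Fernhollow=20 Greywater=10 Hollowpine=6 Ironridge=18 Juniper=18 → close Ironridge (overflow 13)
  18÷6 = 3 each, +1 to first 0
Round 2: Ashgrove=15 Briarlake=7 Fernhollow=23 Greywater=13 Hollowpine=9 Juniper=21 → close Fernhollow (overflow 13)
  23÷5 = 4 each, +1 to first 3
Round 3: Ashgrove=20 Briarlake=12 Greywater=18 Hollowpine=13 Juniper=25 → close Juniper (overflow 12)
  25÷4 = 6 each, +1 to first 1
Round 4: Ashgrove=27 Briarlake=18 Greywater=24 Hollowpine=19 → close Hollowpine (overflow 13)
  19÷3 = 6 each, +1 to first 1
Round 5: Ashgrove=34 Briarlake=24 Greywater=30 → close Ashgrove (overflow 19)
  34÷2 = 17 each, +1 to first 0
Round 6: Briarlake=41 Greywater=47 → close Greywater (overflow 35)
  47÷1 = 47 each, +1 to first 0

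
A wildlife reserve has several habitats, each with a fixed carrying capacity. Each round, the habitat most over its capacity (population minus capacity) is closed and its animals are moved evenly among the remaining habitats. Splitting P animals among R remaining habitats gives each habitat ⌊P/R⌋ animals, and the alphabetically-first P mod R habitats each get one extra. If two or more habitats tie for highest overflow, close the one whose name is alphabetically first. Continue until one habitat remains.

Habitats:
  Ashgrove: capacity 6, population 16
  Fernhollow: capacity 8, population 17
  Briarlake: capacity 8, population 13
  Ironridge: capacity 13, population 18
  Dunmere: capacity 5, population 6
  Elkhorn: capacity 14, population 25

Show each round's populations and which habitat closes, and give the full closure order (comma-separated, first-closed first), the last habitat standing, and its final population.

Round 1: Ashgrove=16 Briarlake=13 Dunmere=6 Elkhorn=25 Fernhollow=17 Ironridge=18 → close Elkhorn (overflow 11)
  25÷5 = 5 each, +1 to first 0
Round 2: Ashgrove=21 Briarlake=18 Dunmere=11 Fernhollow=22 Ironridge=23 → close Ashgrove (overflow 15)
  21÷4 = 5 each, +1 to first 1
Round 3: Briarlake=24 Dunmere=16 Fernhollow=27 Ironridge=28 → close Fernhollow (overflow 19)
  27÷3 = 9 each, +1 to first 0
Round 4: Briarlake=33 Dunmere=25 Ironridge=37 → close Briarlake (overflow 25)
  33÷2 = 16 each, +1 to first 1
Round 5: Dunmere=42 Ironridge=53 → close Ironridge (overflow 40)
  53÷1 = 53 each, +1 to first 0

Closure order: Elkhorn, Ashgrove, Fernhollow, Briarlake, Ironridge
Last habitat: Dunmere with 95 animals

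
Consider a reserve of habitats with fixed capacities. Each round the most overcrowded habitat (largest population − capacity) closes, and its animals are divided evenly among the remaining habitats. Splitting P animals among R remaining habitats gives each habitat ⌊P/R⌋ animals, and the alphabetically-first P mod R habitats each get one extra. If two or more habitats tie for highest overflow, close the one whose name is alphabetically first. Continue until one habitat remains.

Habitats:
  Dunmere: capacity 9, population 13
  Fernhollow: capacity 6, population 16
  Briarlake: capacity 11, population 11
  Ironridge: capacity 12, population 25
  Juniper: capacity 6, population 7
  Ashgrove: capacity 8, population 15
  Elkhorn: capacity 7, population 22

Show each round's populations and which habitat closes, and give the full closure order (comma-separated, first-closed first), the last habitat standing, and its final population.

Closure order: Elkhorn, Ironridge, Fernhollow, Ashgrove, Dunmere, Briarlake
Last habitat: Juniper with 109 animals

Round 1: Ashgrove=15 Briarlake=11 Dunmere=13 Elkhorn=22 Fernhollow=16 Ironridge=25 Juniper=7 → close Elkhorn (overflow 15)
  22÷6 = 3 each, +1 to first 4
Round 2: Ashgrove=19 Briarlake=15 Dunmere=17 Fernhollow=20 Ironridge=28 Juniper=10 → close Ironridge (overflow 16)
  28÷5 = 5 each, +1 to first 3
Round 3: Ashgrove=25 Briarlake=21 Dunmere=23 Fernhollow=25 Juniper=15 → close Fernhollow (overflow 19)
  25÷4 = 6 each, +1 to first 1
Round 4: Ashgrove=32 Briarlake=27 Dunmere=29 Juniper=21 → close Ashgrove (overflow 24)
  32÷3 = 10 each, +1 to first 2
Round 5: Briarlake=38 Dunmere=40 Juniper=31 → close Dunmere (overflow 31)
  40÷2 = 20 each, +1 to first 0
Round 6: Briarlake=58 Juniper=51 → close Briarlake (overflow 47)
  58÷1 = 58 each, +1 to first 0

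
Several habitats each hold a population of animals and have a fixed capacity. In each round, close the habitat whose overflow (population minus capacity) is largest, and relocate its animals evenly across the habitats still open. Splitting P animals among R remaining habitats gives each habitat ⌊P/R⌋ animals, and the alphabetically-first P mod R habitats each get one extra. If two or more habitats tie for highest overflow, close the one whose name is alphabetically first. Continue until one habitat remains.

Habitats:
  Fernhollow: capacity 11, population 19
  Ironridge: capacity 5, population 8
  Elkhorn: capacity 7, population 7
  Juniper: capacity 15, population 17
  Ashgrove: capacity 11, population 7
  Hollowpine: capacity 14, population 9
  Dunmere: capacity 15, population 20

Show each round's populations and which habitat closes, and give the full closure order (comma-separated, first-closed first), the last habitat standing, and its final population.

Closure order: Fernhollow, Dunmere, Ironridge, Elkhorn, Juniper, Ashgrove
Last habitat: Hollowpine with 87 animals

Round 1: Ashgrove=7 Dunmere=20 Elkhorn=7 Fernhollow=19 Hollowpine=9 Ironridge=8 Juniper=17 → close Fernhollow (overflow 8)
  19÷6 = 3 each, +1 to first 1
Round 2: Ashgrove=11 Dunmere=23 Elkhorn=10 Hollowpine=12 Ironridge=11 Juniper=20 → close Dunmere (overflow 8)
  23÷5 = 4 each, +1 to first 3
Round 3: Ashgrove=16 Elkhorn=15 Hollowpine=17 Ironridge=15 Juniper=24 → close Ironridge (overflow 10)
  15÷4 = 3 each, +1 to first 3
Round 4: Ashgrove=20 Elkhorn=19 Hollowpine=21 Juniper=27 → close Elkhorn (overflow 12)
  19÷3 = 6 each, +1 to first 1
Round 5: Ashgrove=27 Hollowpine=27 Juniper=33 → close Juniper (overflow 18)
  33÷2 = 16 each, +1 to first 1
Round 6: Ashgrove=44 Hollowpine=43 → close Ashgrove (overflow 33)
  44÷1 = 44 each, +1 to first 0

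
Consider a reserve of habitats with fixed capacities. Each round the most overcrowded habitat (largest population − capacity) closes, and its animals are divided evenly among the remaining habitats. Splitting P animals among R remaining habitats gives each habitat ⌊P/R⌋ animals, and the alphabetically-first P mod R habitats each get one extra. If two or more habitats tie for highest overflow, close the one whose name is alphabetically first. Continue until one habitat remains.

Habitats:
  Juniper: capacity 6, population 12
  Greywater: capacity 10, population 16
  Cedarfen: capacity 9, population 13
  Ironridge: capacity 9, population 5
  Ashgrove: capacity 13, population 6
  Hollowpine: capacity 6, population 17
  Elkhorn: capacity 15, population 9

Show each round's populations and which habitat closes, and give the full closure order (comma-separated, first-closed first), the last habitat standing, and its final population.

Closure order: Hollowpine, Greywater, Cedarfen, Juniper, Ironridge, Ashgrove
Last habitat: Elkhorn with 78 animals

Round 1: Ashgrove=6 Cedarfen=13 Elkhorn=9 Greywater=16 Hollowpine=17 Ironridge=5 Juniper=12 → close Hollowpine (overflow 11)
  17÷6 = 2 each, +1 to first 5
Round 2: Ashgrove=9 Cedarfen=16 Elkhorn=12 Greywater=19 Ironridge=8 Juniper=14 → close Greywater (overflow 9)
  19÷5 = 3 each, +1 to first 4
Round 3: Ashgrove=13 Cedarfen=20 Elkhorn=16 Ironridge=12 Juniper=17 → close Cedarfen (overflow 11)
  20÷4 = 5 each, +1 to first 0
Round 4: Ashgrove=18 Elkhorn=21 Ironridge=17 Juniper=22 → close Juniper (overflow 16)
  22÷3 = 7 each, +1 to first 1
Round 5: Ashgrove=26 Elkhorn=28 Ironridge=24 → close Ironridge (overflow 15)
  24÷2 = 12 each, +1 to first 0
Round 6: Ashgrove=38 Elkhorn=40 → close Ashgrove (overflow 25)
  38÷1 = 38 each, +1 to first 0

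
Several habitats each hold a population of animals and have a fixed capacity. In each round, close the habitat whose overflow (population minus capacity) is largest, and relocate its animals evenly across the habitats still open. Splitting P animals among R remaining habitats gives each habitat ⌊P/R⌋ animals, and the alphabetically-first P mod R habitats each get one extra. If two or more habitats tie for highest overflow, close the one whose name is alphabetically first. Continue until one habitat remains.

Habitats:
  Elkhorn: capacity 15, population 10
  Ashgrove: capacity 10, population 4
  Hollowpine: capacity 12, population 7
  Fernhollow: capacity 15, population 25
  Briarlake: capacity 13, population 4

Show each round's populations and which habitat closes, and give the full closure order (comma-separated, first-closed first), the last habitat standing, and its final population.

Round 1: Ashgrove=4 Briarlake=4 Elkhorn=10 Fernhollow=25 Hollowpine=7 → close Fernhollow (overflow 10)
  25÷4 = 6 each, +1 to first 1
Round 2: Ashgrove=11 Briarlake=10 Elkhorn=16 Hollowpine=13 → close Ashgrove (overflow 1)
  11÷3 = 3 each, +1 to first 2
Round 3: Briarlake=14 Elkhorn=20 Hollowpine=16 → close Elkhorn (overflow 5)
  20÷2 = 10 each, +1 to first 0
Round 4: Briarlake=24 Hollowpine=26 → close Hollowpine (overflow 14)
  26÷1 = 26 each, +1 to first 0

Closure order: Fernhollow, Ashgrove, Elkhorn, Hollowpine
Last habitat: Briarlake with 50 animals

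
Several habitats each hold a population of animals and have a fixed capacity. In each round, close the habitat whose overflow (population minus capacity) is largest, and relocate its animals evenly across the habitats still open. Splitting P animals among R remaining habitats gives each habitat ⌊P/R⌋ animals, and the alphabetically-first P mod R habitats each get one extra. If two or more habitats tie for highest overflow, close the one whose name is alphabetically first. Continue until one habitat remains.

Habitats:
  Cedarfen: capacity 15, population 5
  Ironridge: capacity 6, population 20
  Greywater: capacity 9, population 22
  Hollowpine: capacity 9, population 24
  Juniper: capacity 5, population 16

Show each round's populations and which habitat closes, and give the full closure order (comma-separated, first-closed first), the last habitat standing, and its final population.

Closure order: Hollowpine, Ironridge, Greywater, Juniper
Last habitat: Cedarfen with 87 animals

Round 1: Cedarfen=5 Greywater=22 Hollowpine=24 Ironridge=20 Juniper=16 → close Hollowpine (overflow 15)
  24÷4 = 6 each, +1 to first 0
Round 2: Cedarfen=11 Greywater=28 Ironridge=26 Juniper=22 → close Ironridge (overflow 20)
  26÷3 = 8 each, +1 to first 2
Round 3: Cedarfen=20 Greywater=37 Juniper=30 → close Greywater (overflow 28)
  37÷2 = 18 each, +1 to first 1
Round 4: Cedarfen=39 Juniper=48 → close Juniper (overflow 43)
  48÷1 = 48 each, +1 to first 0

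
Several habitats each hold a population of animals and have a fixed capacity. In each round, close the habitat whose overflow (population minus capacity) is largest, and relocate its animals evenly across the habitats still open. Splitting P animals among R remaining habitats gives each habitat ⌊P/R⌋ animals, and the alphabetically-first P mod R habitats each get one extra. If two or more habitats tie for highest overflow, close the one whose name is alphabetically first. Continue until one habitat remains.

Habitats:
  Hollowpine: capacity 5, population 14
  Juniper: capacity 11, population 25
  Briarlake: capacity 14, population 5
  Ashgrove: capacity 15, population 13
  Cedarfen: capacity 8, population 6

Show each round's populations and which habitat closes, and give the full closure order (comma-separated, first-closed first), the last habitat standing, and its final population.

Round 1: Ashgrove=13 Briarlake=5 Cedarfen=6 Hollowpine=14 Juniper=25 → close Juniper (overflow 14)
  25÷4 = 6 each, +1 to first 1
Round 2: Ashgrove=20 Briarlake=11 Cedarfen=12 Hollowpine=20 → close Hollowpine (overflow 15)
  20÷3 = 6 each, +1 to first 2
Round 3: Ashgrove=27 Briarlake=18 Cedarfen=18 → close Ashgrove (overflow 12)
  27÷2 = 13 each, +1 to first 1
Round 4: Briarlake=32 Cedarfen=31 → close Cedarfen (overflow 23)
  31÷1 = 31 each, +1 to first 0

Closure order: Juniper, Hollowpine, Ashgrove, Cedarfen
Last habitat: Briarlake with 63 animals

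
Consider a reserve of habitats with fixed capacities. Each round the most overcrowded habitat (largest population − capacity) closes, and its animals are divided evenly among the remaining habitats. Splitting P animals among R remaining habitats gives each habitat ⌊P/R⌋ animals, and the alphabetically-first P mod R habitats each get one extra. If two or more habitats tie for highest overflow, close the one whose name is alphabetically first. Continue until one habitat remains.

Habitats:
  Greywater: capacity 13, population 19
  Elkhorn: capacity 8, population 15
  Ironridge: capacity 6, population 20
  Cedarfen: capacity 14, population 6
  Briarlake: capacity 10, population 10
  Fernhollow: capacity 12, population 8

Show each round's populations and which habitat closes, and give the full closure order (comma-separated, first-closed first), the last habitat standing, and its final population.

Closure order: Ironridge, Elkhorn, Greywater, Briarlake, Fernhollow
Last habitat: Cedarfen with 78 animals

Round 1: Briarlake=10 Cedarfen=6 Elkhorn=15 Fernhollow=8 Greywater=19 Ironridge=20 → close Ironridge (overflow 14)
  20÷5 = 4 each, +1 to first 0
Round 2: Briarlake=14 Cedarfen=10 Elkhorn=19 Fernhollow=12 Greywater=23 → close Elkhorn (overflow 11)
  19÷4 = 4 each, +1 to first 3
Round 3: Briarlake=19 Cedarfen=15 Fernhollow=17 Greywater=27 → close Greywater (overflow 14)
  27÷3 = 9 each, +1 to first 0
Round 4: Briarlake=28 Cedarfen=24 Fernhollow=26 → close Briarlake (overflow 18)
  28÷2 = 14 each, +1 to first 0
Round 5: Cedarfen=38 Fernhollow=40 → close Fernhollow (overflow 28)
  40÷1 = 40 each, +1 to first 0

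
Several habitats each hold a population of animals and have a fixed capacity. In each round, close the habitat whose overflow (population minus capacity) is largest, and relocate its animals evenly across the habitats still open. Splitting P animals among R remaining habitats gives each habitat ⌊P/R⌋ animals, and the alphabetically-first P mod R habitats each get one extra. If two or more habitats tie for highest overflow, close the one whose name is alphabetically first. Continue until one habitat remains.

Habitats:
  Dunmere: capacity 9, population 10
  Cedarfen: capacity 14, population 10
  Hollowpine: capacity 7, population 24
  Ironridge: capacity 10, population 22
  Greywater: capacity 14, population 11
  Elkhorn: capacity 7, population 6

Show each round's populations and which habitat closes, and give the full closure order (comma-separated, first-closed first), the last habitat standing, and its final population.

Closure order: Hollowpine, Ironridge, Dunmere, Elkhorn, Cedarfen
Last habitat: Greywater with 83 animals

Round 1: Cedarfen=10 Dunmere=10 Elkhorn=6 Greywater=11 Hollowpine=24 Ironridge=22 → close Hollowpine (overflow 17)
  24÷5 = 4 each, +1 to first 4
Round 2: Cedarfen=15 Dunmere=15 Elkhorn=11 Greywater=16 Ironridge=26 → close Ironridge (overflow 16)
  26÷4 = 6 each, +1 to first 2
Round 3: Cedarfen=22 Dunmere=22 Elkhorn=17 Greywater=22 → close Dunmere (overflow 13)
  22÷3 = 7 each, +1 to first 1
Round 4: Cedarfen=30 Elkhorn=24 Greywater=29 → close Elkhorn (overflow 17)
  24÷2 = 12 each, +1 to first 0
Round 5: Cedarfen=42 Greywater=41 → close Cedarfen (overflow 28)
  42÷1 = 42 each, +1 to first 0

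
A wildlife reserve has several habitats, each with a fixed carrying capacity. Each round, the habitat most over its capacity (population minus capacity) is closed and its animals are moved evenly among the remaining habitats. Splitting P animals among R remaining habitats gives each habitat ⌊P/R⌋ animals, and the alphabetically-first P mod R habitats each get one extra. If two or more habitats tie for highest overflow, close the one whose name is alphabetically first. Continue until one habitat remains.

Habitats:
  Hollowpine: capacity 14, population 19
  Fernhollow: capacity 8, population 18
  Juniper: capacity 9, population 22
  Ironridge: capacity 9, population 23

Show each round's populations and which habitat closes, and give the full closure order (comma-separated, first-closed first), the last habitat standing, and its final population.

Closure order: Ironridge, Juniper, Fernhollow
Last habitat: Hollowpine with 82 animals

Round 1: Fernhollow=18 Hollowpine=19 Ironridge=23 Juniper=22 → close Ironridge (overflow 14)
  23÷3 = 7 each, +1 to first 2
Round 2: Fernhollow=26 Hollowpine=27 Juniper=29 → close Juniper (overflow 20)
  29÷2 = 14 each, +1 to first 1
Round 3: Fernhollow=41 Hollowpine=41 → close Fernhollow (overflow 33)
  41÷1 = 41 each, +1 to first 0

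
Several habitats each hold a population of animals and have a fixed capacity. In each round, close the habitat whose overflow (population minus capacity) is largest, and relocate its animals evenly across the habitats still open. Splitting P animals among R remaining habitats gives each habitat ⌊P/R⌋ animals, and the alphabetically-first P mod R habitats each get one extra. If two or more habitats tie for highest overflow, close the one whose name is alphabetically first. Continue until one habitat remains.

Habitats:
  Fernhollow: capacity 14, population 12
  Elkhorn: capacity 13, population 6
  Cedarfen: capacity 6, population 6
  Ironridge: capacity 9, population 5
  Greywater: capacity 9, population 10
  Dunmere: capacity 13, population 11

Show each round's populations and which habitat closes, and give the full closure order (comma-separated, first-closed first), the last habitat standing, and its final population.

Round 1: Cedarfen=6 Dunmere=11 Elkhorn=6 Fernhollow=12 Greywater=10 Ironridge=5 → close Greywater (overflow 1)
  10÷5 = 2 each, +1 to first 0
Round 2: Cedarfen=8 Dunmere=13 Elkhorn=8 Fernhollow=14 Ironridge=7 → close Cedarfen (overflow 2)
  8÷4 = 2 each, +1 to first 0
Round 3: Dunmere=15 Elkhorn=10 Fernhollow=16 Ironridge=9 → close Dunmere (overflow 2)
  15÷3 = 5 each, +1 to first 0
Round 4: Elkhorn=15 Fernhollow=21 Ironridge=14 → close Fernhollow (overflow 7)
  21÷2 = 10 each, +1 to first 1
Round 5: Elkhorn=26 Ironridge=24 → close Ironridge (overflow 15)
  24÷1 = 24 each, +1 to first 0

Closure order: Greywater, Cedarfen, Dunmere, Fernhollow, Ironridge
Last habitat: Elkhorn with 50 animals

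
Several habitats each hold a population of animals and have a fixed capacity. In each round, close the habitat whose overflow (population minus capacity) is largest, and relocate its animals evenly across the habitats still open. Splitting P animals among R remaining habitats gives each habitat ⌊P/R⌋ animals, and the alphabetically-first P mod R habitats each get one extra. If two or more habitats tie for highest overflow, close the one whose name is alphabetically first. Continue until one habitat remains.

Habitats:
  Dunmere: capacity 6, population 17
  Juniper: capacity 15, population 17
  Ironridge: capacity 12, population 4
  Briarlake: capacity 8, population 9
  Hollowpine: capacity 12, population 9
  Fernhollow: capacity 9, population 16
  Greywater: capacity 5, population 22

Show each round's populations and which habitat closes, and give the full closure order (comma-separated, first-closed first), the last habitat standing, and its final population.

Round 1: Briarlake=9 Dunmere=17 Fernhollow=16 Greywater=22 Hollowpine=9 Ironridge=4 Juniper=17 → close Greywater (overflow 17)
  22÷6 = 3 each, +1 to first 4
Round 2: Briarlake=13 Dunmere=21 Fernhollow=20 Hollowpine=13 Ironridge=7 Juniper=20 → close Dunmere (overflow 15)
  21÷5 = 4 each, +1 to first 1
Round 3: Briarlake=18 Fernhollow=24 Hollowpine=17 Ironridge=11 Juniper=24 → close Fernhollow (overflow 15)
  24÷4 = 6 each, +1 to first 0
Round 4: Briarlake=24 Hollowpine=23 Ironridge=17 Juniper=30 → close Briarlake (overflow 16)
  24÷3 = 8 each, +1 to first 0
Round 5: Hollowpine=31 Ironridge=25 Juniper=38 → close Juniper (overflow 23)
  38÷2 = 19 each, +1 to first 0
Round 6: Hollowpine=50 Ironridge=44 → close Hollowpine (overflow 38)
  50÷1 = 50 each, +1 to first 0

Closure order: Greywater, Dunmere, Fernhollow, Briarlake, Juniper, Hollowpine
Last habitat: Ironridge with 94 animals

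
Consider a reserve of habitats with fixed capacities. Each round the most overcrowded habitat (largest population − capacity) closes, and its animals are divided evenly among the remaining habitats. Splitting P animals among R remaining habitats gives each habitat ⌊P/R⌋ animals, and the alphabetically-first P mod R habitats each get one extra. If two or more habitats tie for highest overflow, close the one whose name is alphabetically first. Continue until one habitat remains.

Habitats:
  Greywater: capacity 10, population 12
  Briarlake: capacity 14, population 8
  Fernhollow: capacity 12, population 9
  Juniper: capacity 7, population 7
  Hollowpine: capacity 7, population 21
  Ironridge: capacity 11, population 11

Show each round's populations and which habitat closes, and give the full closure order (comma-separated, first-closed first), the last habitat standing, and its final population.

Round 1: Briarlake=8 Fernhollow=9 Greywater=12 Hollowpine=21 Ironridge=11 Juniper=7 → close Hollowpine (overflow 14)
  21÷5 = 4 each, +1 to first 1
Round 2: Briarlake=13 Fernhollow=13 Greywater=16 Ironridge=15 Juniper=11 → close Greywater (overflow 6)
  16÷4 = 4 each, +1 to first 0
Round 3: Briarlake=17 Fernhollow=17 Ironridge=19 Juniper=15 → close Ironridge (overflow 8)
  19÷3 = 6 each, +1 to first 1
Round 4: Briarlake=24 Fernhollow=23 Juniper=21 → close Juniper (overflow 14)
  21÷2 = 10 each, +1 to first 1
Round 5: Briarlake=35 Fernhollow=33 → close Briarlake (overflow 21)
  35÷1 = 35 each, +1 to first 0

Closure order: Hollowpine, Greywater, Ironridge, Juniper, Briarlake
Last habitat: Fernhollow with 68 animals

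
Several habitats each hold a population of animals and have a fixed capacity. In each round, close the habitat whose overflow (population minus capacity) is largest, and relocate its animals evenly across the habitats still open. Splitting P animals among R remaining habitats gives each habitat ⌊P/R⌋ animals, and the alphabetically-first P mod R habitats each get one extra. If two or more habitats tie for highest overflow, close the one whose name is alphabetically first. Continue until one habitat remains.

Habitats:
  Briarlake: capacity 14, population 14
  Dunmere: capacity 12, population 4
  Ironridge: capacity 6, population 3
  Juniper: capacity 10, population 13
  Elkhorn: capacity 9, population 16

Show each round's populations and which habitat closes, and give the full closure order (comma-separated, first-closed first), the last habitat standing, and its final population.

Closure order: Elkhorn, Juniper, Briarlake, Ironridge
Last habitat: Dunmere with 50 animals

Round 1: Briarlake=14 Dunmere=4 Elkhorn=16 Ironridge=3 Juniper=13 → close Elkhorn (overflow 7)
  16÷4 = 4 each, +1 to first 0
Round 2: Briarlake=18 Dunmere=8 Ironridge=7 Juniper=17 → close Juniper (overflow 7)
  17÷3 = 5 each, +1 to first 2
Round 3: Briarlake=24 Dunmere=14 Ironridge=12 → close Briarlake (overflow 10)
  24÷2 = 12 each, +1 to first 0
Round 4: Dunmere=26 Ironridge=24 → close Ironridge (overflow 18)
  24÷1 = 24 each, +1 to first 0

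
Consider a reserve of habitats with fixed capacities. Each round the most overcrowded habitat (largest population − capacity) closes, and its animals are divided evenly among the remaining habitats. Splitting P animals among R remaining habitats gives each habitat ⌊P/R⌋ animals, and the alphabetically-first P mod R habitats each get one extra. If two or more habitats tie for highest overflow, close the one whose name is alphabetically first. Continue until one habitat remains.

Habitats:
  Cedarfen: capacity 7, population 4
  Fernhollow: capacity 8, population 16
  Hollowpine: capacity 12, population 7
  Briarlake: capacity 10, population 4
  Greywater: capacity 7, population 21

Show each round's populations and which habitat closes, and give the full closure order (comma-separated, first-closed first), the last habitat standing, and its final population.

Closure order: Greywater, Fernhollow, Cedarfen, Briarlake
Last habitat: Hollowpine with 52 animals

Round 1: Briarlake=4 Cedarfen=4 Fernhollow=16 Greywater=21 Hollowpine=7 → close Greywater (overflow 14)
  21÷4 = 5 each, +1 to first 1
Round 2: Briarlake=10 Cedarfen=9 Fernhollow=21 Hollowpine=12 → close Fernhollow (overflow 13)
  21÷3 = 7 each, +1 to first 0
Round 3: Briarlake=17 Cedarfen=16 Hollowpine=19 → close Cedarfen (overflow 9)
  16÷2 = 8 each, +1 to first 0
Round 4: Briarlake=25 Hollowpine=27 → close Briarlake (overflow 15)
  25÷1 = 25 each, +1 to first 0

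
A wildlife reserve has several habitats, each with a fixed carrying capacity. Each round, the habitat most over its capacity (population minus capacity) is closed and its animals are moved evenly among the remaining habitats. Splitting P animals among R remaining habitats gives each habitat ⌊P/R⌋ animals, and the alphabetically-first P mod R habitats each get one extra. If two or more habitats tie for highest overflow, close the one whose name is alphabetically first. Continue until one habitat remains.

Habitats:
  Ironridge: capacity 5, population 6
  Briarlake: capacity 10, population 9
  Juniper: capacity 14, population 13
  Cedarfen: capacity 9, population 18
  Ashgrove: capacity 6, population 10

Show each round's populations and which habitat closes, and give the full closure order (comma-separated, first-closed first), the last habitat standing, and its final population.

Closure order: Cedarfen, Ashgrove, Ironridge, Briarlake
Last habitat: Juniper with 56 animals

Round 1: Ashgrove=10 Briarlake=9 Cedarfen=18 Ironridge=6 Juniper=13 → close Cedarfen (overflow 9)
  18÷4 = 4 each, +1 to first 2
Round 2: Ashgrove=15 Briarlake=14 Ironridge=10 Juniper=17 → close Ashgrove (overflow 9)
  15÷3 = 5 each, +1 to first 0
Round 3: Briarlake=19 Ironridge=15 Juniper=22 → close Ironridge (overflow 10)
  15÷2 = 7 each, +1 to first 1
Round 4: Briarlake=27 Juniper=29 → close Briarlake (overflow 17)
  27÷1 = 27 each, +1 to first 0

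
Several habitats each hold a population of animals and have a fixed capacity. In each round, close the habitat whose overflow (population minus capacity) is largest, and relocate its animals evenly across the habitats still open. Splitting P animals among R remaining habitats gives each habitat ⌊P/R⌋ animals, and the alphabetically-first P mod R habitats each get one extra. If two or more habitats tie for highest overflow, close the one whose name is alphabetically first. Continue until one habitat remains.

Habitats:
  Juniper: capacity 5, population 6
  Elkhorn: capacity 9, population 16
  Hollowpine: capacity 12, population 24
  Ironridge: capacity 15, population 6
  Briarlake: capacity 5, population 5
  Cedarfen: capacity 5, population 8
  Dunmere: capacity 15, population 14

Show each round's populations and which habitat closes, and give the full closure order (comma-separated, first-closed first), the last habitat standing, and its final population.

Closure order: Hollowpine, Elkhorn, Cedarfen, Juniper, Briarlake, Dunmere
Last habitat: Ironridge with 79 animals

Round 1: Briarlake=5 Cedarfen=8 Dunmere=14 Elkhorn=16 Hollowpine=24 Ironridge=6 Juniper=6 → close Hollowpine (overflow 12)
  24÷6 = 4 each, +1 to first 0
Round 2: Briarlake=9 Cedarfen=12 Dunmere=18 Elkhorn=20 Ironridge=10 Juniper=10 → close Elkhorn (overflow 11)
  20÷5 = 4 each, +1 to first 0
Round 3: Briarlake=13 Cedarfen=16 Dunmere=22 Ironridge=14 Juniper=14 → close Cedarfen (overflow 11)
  16÷4 = 4 each, +1 to first 0
Round 4: Briarlake=17 Dunmere=26 Ironridge=18 Juniper=18 → close Juniper (overflow 13)
  18÷3 = 6 each, +1 to first 0
Round 5: Briarlake=23 Dunmere=32 Ironridge=24 → close Briarlake (overflow 18)
  23÷2 = 11 each, +1 to first 1
Round 6: Dunmere=44 Ironridge=35 → close Dunmere (overflow 29)
  44÷1 = 44 each, +1 to first 0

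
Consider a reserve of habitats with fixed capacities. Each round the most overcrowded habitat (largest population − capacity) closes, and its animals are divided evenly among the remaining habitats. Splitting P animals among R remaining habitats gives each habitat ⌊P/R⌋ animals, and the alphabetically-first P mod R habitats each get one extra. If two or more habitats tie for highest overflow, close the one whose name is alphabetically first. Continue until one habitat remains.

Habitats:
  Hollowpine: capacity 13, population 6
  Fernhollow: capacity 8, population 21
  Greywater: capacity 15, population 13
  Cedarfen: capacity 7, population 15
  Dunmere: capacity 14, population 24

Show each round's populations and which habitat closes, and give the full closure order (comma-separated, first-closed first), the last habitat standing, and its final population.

Round 1: Cedarfen=15 Dunmere=24 Fernhollow=21 Greywater=13 Hollowpine=6 → close Fernhollow (overflow 13)
  21÷4 = 5 each, +1 to first 1
Round 2: Cedarfen=21 Dunmere=29 Greywater=18 Hollowpine=11 → close Dunmere (overflow 15)
  29÷3 = 9 each, +1 to first 2
Round 3: Cedarfen=31 Greywater=28 Hollowpine=20 → close Cedarfen (overflow 24)
  31÷2 = 15 each, +1 to first 1
Round 4: Greywater=44 Hollowpine=35 → close Greywater (overflow 29)
  44÷1 = 44 each, +1 to first 0

Closure order: Fernhollow, Dunmere, Cedarfen, Greywater
Last habitat: Hollowpine with 79 animals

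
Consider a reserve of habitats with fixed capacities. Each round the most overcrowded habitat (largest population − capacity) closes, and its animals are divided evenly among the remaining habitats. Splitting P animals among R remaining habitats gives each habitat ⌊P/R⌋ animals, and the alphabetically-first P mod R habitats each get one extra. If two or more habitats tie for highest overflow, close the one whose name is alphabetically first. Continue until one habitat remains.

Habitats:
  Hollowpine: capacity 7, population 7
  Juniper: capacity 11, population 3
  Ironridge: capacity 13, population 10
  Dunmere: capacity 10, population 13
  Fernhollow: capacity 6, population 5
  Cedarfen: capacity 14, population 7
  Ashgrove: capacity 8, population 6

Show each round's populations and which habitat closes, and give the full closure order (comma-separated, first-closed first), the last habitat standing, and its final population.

Closure order: Dunmere, Hollowpine, Ashgrove, Fernhollow, Ironridge, Cedarfen
Last habitat: Juniper with 51 animals

Round 1: Ashgrove=6 Cedarfen=7 Dunmere=13 Fernhollow=5 Hollowpine=7 Ironridge=10 Juniper=3 → close Dunmere (overflow 3)
  13÷6 = 2 each, +1 to first 1
Round 2: Ashgrove=9 Cedarfen=9 Fernhollow=7 Hollowpine=9 Ironridge=12 Juniper=5 → close Hollowpine (overflow 2)
  9÷5 = 1 each, +1 to first 4
Round 3: Ashgrove=11 Cedarfen=11 Fernhollow=9 Ironridge=14 Juniper=6 → close Ashgrove (overflow 3)
  11÷4 = 2 each, +1 to first 3
Round 4: Cedarfen=14 Fernhollow=12 Ironridge=17 Juniper=8 → close Fernhollow (overflow 6)
  12÷3 = 4 each, +1 to first 0
Round 5: Cedarfen=18 Ironridge=21 Juniper=12 → close Ironridge (overflow 8)
  21÷2 = 10 each, +1 to first 1
Round 6: Cedarfen=29 Juniper=22 → close Cedarfen (overflow 15)
  29÷1 = 29 each, +1 to first 0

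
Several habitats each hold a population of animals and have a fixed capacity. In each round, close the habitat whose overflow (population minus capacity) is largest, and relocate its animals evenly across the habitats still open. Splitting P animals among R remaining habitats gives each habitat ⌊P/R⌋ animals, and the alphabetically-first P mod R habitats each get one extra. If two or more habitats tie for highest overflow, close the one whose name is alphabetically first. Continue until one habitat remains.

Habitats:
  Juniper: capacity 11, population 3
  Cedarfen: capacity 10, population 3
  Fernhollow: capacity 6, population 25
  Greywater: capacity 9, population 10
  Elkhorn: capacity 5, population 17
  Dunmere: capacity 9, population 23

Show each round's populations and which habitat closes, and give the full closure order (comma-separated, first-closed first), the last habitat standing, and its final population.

Round 1: Cedarfen=3 Dunmere=23 Elkhorn=17 Fernhollow=25 Greywater=10 Juniper=3 → close Fernhollow (overflow 19)
  25÷5 = 5 each, +1 to first 0
Round 2: Cedarfen=8 Dunmere=28 Elkhorn=22 Greywater=15 Juniper=8 → close Dunmere (overflow 19)
  28÷4 = 7 each, +1 to first 0
Round 3: Cedarfen=15 Elkhorn=29 Greywater=22 Juniper=15 → close Elkhorn (overflow 24)
  29÷3 = 9 each, +1 to first 2
Round 4: Cedarfen=25 Greywater=32 Juniper=24 → close Greywater (overflow 23)
  32÷2 = 16 each, +1 to first 0
Round 5: Cedarfen=41 Juniper=40 → close Cedarfen (overflow 31)
  41÷1 = 41 each, +1 to first 0

Closure order: Fernhollow, Dunmere, Elkhorn, Greywater, Cedarfen
Last habitat: Juniper with 81 animals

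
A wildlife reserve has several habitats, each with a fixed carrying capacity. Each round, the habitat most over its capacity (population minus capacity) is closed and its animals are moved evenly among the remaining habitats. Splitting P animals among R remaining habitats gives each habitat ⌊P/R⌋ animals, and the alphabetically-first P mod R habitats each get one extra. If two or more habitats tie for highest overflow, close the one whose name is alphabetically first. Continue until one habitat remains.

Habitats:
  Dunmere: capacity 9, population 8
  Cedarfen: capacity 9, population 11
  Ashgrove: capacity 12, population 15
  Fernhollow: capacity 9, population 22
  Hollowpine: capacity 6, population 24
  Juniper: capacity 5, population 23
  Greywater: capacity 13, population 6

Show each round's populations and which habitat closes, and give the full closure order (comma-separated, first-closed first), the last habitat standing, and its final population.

Closure order: Hollowpine, Juniper, Fernhollow, Ashgrove, Cedarfen, Dunmere
Last habitat: Greywater with 109 animals

Round 1: Ashgrove=15 Cedarfen=11 Dunmere=8 Fernhollow=22 Greywater=6 Hollowpine=24 Juniper=23 → close Hollowpine (overflow 18)
  24÷6 = 4 each, +1 to first 0
Round 2: Ashgrove=19 Cedarfen=15 Dunmere=12 Fernhollow=26 Greywater=10 Juniper=27 → close Juniper (overflow 22)
  27÷5 = 5 each, +1 to first 2
Round 3: Ashgrove=25 Cedarfen=21 Dunmere=17 Fernhollow=31 Greywater=15 → close Fernhollow (overflow 22)
  31÷4 = 7 each, +1 to first 3
Round 4: Ashgrove=33 Cedarfen=29 Dunmere=25 Greywater=22 → close Ashgrove (overflow 21)
  33÷3 = 11 each, +1 to first 0
Round 5: Cedarfen=40 Dunmere=36 Greywater=33 → close Cedarfen (overflow 31)
  40÷2 = 20 each, +1 to first 0
Round 6: Dunmere=56 Greywater=53 → close Dunmere (overflow 47)
  56÷1 = 56 each, +1 to first 0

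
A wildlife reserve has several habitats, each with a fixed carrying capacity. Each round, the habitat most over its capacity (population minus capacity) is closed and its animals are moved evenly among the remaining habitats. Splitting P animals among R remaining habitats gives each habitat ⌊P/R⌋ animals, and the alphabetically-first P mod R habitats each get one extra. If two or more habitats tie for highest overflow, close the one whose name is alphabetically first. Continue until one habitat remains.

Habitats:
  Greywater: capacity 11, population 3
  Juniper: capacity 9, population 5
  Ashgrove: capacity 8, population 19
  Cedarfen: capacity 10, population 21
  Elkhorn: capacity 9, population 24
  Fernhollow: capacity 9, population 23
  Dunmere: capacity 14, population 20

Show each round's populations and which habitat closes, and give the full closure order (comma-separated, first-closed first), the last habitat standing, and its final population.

Round 1: Ashgrove=19 Cedarfen=21 Dunmere=20 Elkhorn=24 Fernhollow=23 Greywater=3 Juniper=5 → close Elkhorn (overflow 15)
  24÷6 = 4 each, +1 to first 0
Round 2: Ashgrove=23 Cedarfen=25 Dunmere=24 Fernhollow=27 Greywater=7 Juniper=9 → close Fernhollow (overflow 18)
  27÷5 = 5 each, +1 to first 2
Round 3: Ashgrove=29 Cedarfen=31 Dunmere=29 Greywater=12 Juniper=14 → close Ashgrove (overflow 21)
  29÷4 = 7 each, +1 to first 1
Round 4: Cedarfen=39 Dunmere=36 Greywater=19 Juniper=21 → close Cedarfen (overflow 29)
  39÷3 = 13 each, +1 to first 0
Round 5: Dunmere=49 Greywater=32 Juniper=34 → close Dunmere (overflow 35)
  49÷2 = 24 each, +1 to first 1
Round 6: Greywater=57 Juniper=58 → close Juniper (overflow 49)
  58÷1 = 58 each, +1 to first 0

Closure order: Elkhorn, Fernhollow, Ashgrove, Cedarfen, Dunmere, Juniper
Last habitat: Greywater with 115 animals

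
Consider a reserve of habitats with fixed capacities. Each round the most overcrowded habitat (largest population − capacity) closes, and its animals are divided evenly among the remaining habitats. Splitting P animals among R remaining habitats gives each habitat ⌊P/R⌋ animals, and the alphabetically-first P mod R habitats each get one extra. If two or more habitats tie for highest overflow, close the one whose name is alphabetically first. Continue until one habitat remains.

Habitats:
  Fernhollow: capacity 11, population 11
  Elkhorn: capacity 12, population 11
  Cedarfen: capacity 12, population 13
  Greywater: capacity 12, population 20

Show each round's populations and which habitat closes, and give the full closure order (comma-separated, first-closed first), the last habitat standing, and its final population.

Round 1: Cedarfen=13 Elkhorn=11 Fernhollow=11 Greywater=20 → close Greywater (overflow 8)
  20÷3 = 6 each, +1 to first 2
Round 2: Cedarfen=20 Elkhorn=18 Fernhollow=17 → close Cedarfen (overflow 8)
  20÷2 = 10 each, +1 to first 0
Round 3: Elkhorn=28 Fernhollow=27 → close Elkhorn (overflow 16)
  28÷1 = 28 each, +1 to first 0

Closure order: Greywater, Cedarfen, Elkhorn
Last habitat: Fernhollow with 55 animals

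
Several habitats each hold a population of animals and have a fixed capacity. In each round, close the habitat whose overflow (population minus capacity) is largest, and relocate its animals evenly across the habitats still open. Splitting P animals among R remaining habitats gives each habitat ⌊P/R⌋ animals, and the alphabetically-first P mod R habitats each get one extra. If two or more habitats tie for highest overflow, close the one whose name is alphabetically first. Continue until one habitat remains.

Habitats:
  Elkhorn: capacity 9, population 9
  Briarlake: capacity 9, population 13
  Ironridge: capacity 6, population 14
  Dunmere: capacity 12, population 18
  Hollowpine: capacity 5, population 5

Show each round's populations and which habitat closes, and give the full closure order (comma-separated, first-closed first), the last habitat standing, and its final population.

Round 1: Briarlake=13 Dunmere=18 Elkhorn=9 Hollowpine=5 Ironridge=14 → close Ironridge (overflow 8)
  14÷4 = 3 each, +1 to first 2
Round 2: Briarlake=17 Dunmere=22 Elkhorn=12 Hollowpine=8 → close Dunmere (overflow 10)
  22÷3 = 7 each, +1 to first 1
Round 3: Briarlake=25 Elkhorn=19 Hollowpine=15 → close Briarlake (overflow 16)
  25÷2 = 12 each, +1 to first 1
Round 4: Elkhorn=32 Hollowpine=27 → close Elkhorn (overflow 23)
  32÷1 = 32 each, +1 to first 0

Closure order: Ironridge, Dunmere, Briarlake, Elkhorn
Last habitat: Hollowpine with 59 animals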